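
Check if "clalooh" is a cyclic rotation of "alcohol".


Word: "alcohol", Candidate: "clalooh"
Method: check if candidate is substring of word+word
"alcoholalcohol" contains "clalooh"? No
Is rotation = No


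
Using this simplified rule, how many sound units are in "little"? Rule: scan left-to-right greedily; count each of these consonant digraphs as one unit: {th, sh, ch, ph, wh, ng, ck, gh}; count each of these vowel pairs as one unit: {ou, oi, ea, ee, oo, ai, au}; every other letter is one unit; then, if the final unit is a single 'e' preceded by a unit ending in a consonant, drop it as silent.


Word: "little" (6 letters)
Left-to-right scan:
  (1) 'l' (letter)
  (2) 'i' (letter)
  (3) 't' (letter)
  (4) 't' (letter)
  (5) 'l' (letter)
  (6) 'e' (letter)
Units from scan: 6
Final unit is 'e' after a consonant -> drop as silent (-1)
Sound units = 5 units


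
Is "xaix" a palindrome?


Word: "xaix"
Reversed: "xiax"
Forward == Backward? xaix != xiax
Palindrome = No


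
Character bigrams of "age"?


Word: "age" (length 3)
Number of bigrams = 3 - 2 + 1 = 2
  Position 0: "ag"
  Position 1: "ge"
Bigrams = "ag", "ge"


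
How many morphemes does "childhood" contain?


Word: "childhood"
Morphemes: child | -hood
Each morpheme carries meaning
= 2 morphemes


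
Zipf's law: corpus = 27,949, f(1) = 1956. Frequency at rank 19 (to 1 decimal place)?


Zipf's law: f(r) = f(1) / r
f(1) = 1956
f(19) = 1956 / 19
= 102.9 occurrences


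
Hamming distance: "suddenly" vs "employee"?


Comparing character by character (same length = 8):
  Pos 0: 's' vs 'e' !=
  Pos 1: 'u' vs 'm' !=
  Pos 2: 'd' vs 'p' !=
  Pos 3: 'd' vs 'l' !=
  Pos 4: 'e' vs 'o' !=
  Pos 5: 'n' vs 'y' !=
  Pos 6: 'l' vs 'e' !=
  Pos 7: 'y' vs 'e' !=
Hamming distance = 8


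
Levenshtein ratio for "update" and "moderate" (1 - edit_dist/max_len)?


Word 1: "update" (length 6)
Word 2: "moderate" (length 8)
One optimal edit sequence:
  1. substitute 'u' -> 'm'  (+1)
  2. substitute 'p' -> 'o'  (+1)
  3. keep 'd'
  4. insert 'e'  (+1)
  5. insert 'r'  (+1)
  6. keep 'a'
  7. keep 't'
  8. keep 'e'
Edit distance = 4
Max length = max(6, 8) = 8
Similarity = 1 - 4/8
= 0.5000


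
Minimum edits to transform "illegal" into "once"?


Word 1: "illegal" (length 7)
Word 2: "once" (length 4)
One optimal edit sequence (insert/delete/substitute each cost 1):
  1. substitute 'i' -> 'o'  (+1)
  2. substitute 'l' -> 'n'  (+1)
  3. substitute 'l' -> 'c'  (+1)
  4. keep 'e'
  5. delete 'g'  (+1)
  6. delete 'a'  (+1)
  7. delete 'l'  (+1)
Total edit operations: 6
Edit distance = 6


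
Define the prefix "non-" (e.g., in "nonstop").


Prefix: non-
As in: nonstop -> non- + stop
Meaning = not


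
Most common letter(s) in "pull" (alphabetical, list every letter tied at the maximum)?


Word: "pull"
Letter counts:
  'l': 2
  'p': 1
  'u': 1
Maximum count = 2
Most frequent = 'l' (2 times each)


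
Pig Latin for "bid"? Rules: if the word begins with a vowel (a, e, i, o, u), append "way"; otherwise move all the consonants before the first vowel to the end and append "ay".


Word: "bid"
Starts with consonant(s) → move to end, add 'ay'
Consonant cluster: "b"
Pig Latin = "idbay"


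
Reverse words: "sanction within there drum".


Original: "sanction within there drum"
Words (1..n): sanction | within | there | drum
Reversed (n..1): drum | there | within | sanction
Result = "drum there within sanction"


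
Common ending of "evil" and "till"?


Word 1: "evil"
Word 2: "till"
Comparing from end:
  Pos -1: 'l' == 'l'
  Pos -2: 'i' != 'l' (stop)
LCS = "l" (length 1)


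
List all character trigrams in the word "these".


Word: "these" (length 5)
Number of trigrams = 5 - 3 + 1 = 3
  Position 0: "the"
  Position 1: "hes"
  Position 2: "ese"
Trigrams = "the", "hes", "ese"


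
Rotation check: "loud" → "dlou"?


Word: "loud", Candidate: "dlou"
Method: check if candidate is substring of word+word
"loudloud" contains "dlou"? Yes
Is rotation = Yes


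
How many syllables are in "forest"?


Word: "forest"
Syllable breakdown: for | est
Counting: 2 parts
= 2 syllables


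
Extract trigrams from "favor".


Word: "favor" (length 5)
Number of trigrams = 5 - 3 + 1 = 3
  Position 0: "fav"
  Position 1: "avo"
  Position 2: "vor"
Trigrams = "fav", "avo", "vor"


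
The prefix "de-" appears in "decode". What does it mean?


Prefix: de-
Example: decode (de- + code)
Meaning = remove / reverse


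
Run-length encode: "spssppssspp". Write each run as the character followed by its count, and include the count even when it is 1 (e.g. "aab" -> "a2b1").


String: "spssppssspp"
Scanning for consecutive runs:
  's' x 1
  'p' x 1
  's' x 2
  'p' x 2
  's' x 3
  'p' x 2
RLE = "s1p1s2p2s3p2"


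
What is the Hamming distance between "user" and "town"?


Comparing character by character (same length = 4):
  Pos 0: 'u' vs 't' !=
  Pos 1: 's' vs 'o' !=
  Pos 2: 'e' vs 'w' !=
  Pos 3: 'r' vs 'n' !=
Hamming distance = 4


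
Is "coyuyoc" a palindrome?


Word: "coyuyoc"
Reversed: "coyuyoc"
Forward == Backward? coyuyoc == coyuyoc
Palindrome = Yes


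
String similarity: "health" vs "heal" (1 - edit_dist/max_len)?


Word 1: "health" (length 6)
Word 2: "heal" (length 4)
One optimal edit sequence:
  1. keep 'h'
  2. keep 'e'
  3. keep 'a'
  4. keep 'l'
  5. delete 't'  (+1)
  6. delete 'h'  (+1)
Edit distance = 2
Max length = max(6, 4) = 6
Similarity = 1 - 2/6
= 0.6667


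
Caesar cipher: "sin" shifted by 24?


Word: "sin"
Shift: 24
Each letter → (letter + shift) mod 26:
  's' (18) + 24 = 16 → 'q'
  'i' (8) + 24 = 6 → 'g'
  'n' (13) + 24 = 11 → 'l'
Result = "qgl"


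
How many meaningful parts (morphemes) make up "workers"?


Word: "workers"
Morphemes: work / -er / -s
Each morpheme carries meaning
= 3 morphemes


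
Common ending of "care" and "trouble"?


Word 1: "care"
Word 2: "trouble"
Comparing from end:
  Pos -1: 'e' == 'e'
  Pos -2: 'r' != 'l' (stop)
LCS = "e" (length 1)


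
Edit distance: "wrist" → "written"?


Word 1: "wrist" (length 5)
Word 2: "written" (length 7)
One optimal edit sequence (insert/delete/substitute each cost 1):
  1. keep 'w'
  2. keep 'r'
  3. keep 'i'
  4. substitute 's' -> 't'  (+1)
  5. keep 't'
  6. insert 'e'  (+1)
  7. insert 'n'  (+1)
Total edit operations: 3
Edit distance = 3


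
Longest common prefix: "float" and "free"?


Word 1: "float"
Word 2: "free"
Comparing from start:
  Pos 0: 'f' == 'f'
  Pos 1: 'l' != 'r' (stop)
LCP = "f" (length 1)


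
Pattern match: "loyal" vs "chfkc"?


Pattern of "loyal": [0, 1, 2, 3, 0]
Pattern of "chfkc": [0, 1, 2, 3, 0]
Patterns match
Same pattern = Yes


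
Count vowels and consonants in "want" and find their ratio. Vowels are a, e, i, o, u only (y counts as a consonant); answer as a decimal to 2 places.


Word: "want"
Vowels (a,e,i,o,u): 1
Consonants: 3
Ratio = 1/3
= 0.33


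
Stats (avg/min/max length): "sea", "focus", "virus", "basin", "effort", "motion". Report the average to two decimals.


Lengths: "sea"=3, "focus"=5, "virus"=5, "basin"=5, "effort"=6, "motion"=6
Sum = 30, Count = 6
Average = 30/6 = 5.00
= avg=5.00, min=3, max=6


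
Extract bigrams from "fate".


Word: "fate" (length 4)
Number of bigrams = 4 - 2 + 1 = 3
  Position 0: "fa"
  Position 1: "at"
  Position 2: "te"
Bigrams = "fa", "at", "te"


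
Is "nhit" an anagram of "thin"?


Word 1: "thin" → sorted: hint
Word 2: "nhit" → sorted: hint
Same letters? hint == hint
Anagram = Yes


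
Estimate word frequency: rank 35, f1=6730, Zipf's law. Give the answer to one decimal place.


Zipf's law: f(r) = f(1) / r
f(1) = 6730
f(35) = 6730 / 35
= 192.3 occurrences


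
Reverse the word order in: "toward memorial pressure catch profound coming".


Original: "toward memorial pressure catch profound coming"
Words (1..n): toward | memorial | pressure | catch | profound | coming
Reversed (n..1): coming | profound | catch | pressure | memorial | toward
Result = "coming profound catch pressure memorial toward"


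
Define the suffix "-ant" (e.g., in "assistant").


Suffix: -ant
Example: assistant (assist + -ant)
Meaning = one who / that which


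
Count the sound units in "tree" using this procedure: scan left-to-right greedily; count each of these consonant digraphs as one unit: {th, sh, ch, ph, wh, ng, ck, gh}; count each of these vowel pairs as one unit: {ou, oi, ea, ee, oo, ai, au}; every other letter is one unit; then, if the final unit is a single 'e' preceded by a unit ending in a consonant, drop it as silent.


Word: "tree" (4 letters)
Left-to-right scan:
  [1] 't' (letter)
  [2] 'r' (letter)
  [3] 'ee' (vowel-pair)
Units from scan: 3
Sound units = 3 units


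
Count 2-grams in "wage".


Word: "wage" (length 4)
Number of 2-grams = length - 2 + 1 = 4 - 2 + 1
= 3


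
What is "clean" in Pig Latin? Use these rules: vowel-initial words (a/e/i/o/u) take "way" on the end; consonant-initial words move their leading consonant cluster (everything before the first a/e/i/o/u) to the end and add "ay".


Word: "clean"
Starts with consonant(s) → move to end, add 'ay'
Consonant cluster: "cl"
Pig Latin = "eanclay"


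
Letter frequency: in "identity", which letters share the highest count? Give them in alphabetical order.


Word: "identity"
Letter counts:
  'd': 1
  'e': 1
  'i': 2
  'n': 1
  't': 2
  'y': 1
Maximum count = 2
Most frequent = 'i', 't' (2 times each)


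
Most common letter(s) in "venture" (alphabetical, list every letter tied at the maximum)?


Word: "venture"
Letter counts:
  'e': 2
  'n': 1
  'r': 1
  't': 1
  'u': 1
  'v': 1
Maximum count = 2
Most frequent = 'e' (2 times each)


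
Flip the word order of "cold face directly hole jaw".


Original: "cold face directly hole jaw"
Words (1..n): cold | face | directly | hole | jaw
Reversed (n..1): jaw | hole | directly | face | cold
Result = "jaw hole directly face cold"


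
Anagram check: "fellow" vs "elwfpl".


Word 1: "fellow" → sorted: efllow
Word 2: "elwfpl" → sorted: efllpw
Same letters? efllow != efllpw
Anagram = No


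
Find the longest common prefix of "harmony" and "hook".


Word 1: "harmony"
Word 2: "hook"
Comparing from start:
  Pos 0: 'h' == 'h'
  Pos 1: 'a' != 'o' (stop)
LCP = "h" (length 1)


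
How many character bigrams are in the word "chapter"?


Word: "chapter" (length 7)
Number of 2-grams = length - 2 + 1 = 7 - 2 + 1
= 6


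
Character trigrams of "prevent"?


Word: "prevent" (length 7)
Number of trigrams = 7 - 3 + 1 = 5
  Position 0: "pre"
  Position 1: "rev"
  Position 2: "eve"
  Position 3: "ven"
  Position 4: "ent"
Trigrams = "pre", "rev", "eve", "ven", "ent"


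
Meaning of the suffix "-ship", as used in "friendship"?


Suffix: -ship
As in: friendship -> friend + -ship
Meaning = state / position


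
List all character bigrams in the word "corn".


Word: "corn" (length 4)
Number of bigrams = 4 - 2 + 1 = 3
  Position 0: "co"
  Position 1: "or"
  Position 2: "rn"
Bigrams = "co", "or", "rn"


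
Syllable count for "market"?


Word: "market"
Syllable breakdown: mar-ket
Counting: 2 parts
= 2 syllables


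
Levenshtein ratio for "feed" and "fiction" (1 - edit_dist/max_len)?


Word 1: "feed" (length 4)
Word 2: "fiction" (length 7)
One optimal edit sequence:
  1. keep 'f'
  2. insert 'i'  (+1)
  3. insert 'c'  (+1)
  4. insert 't'  (+1)
  5. substitute 'e' -> 'i'  (+1)
  6. substitute 'e' -> 'o'  (+1)
  7. substitute 'd' -> 'n'  (+1)
Edit distance = 6
Max length = max(4, 7) = 7
Similarity = 1 - 6/7
= 0.1429


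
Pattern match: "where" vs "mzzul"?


Pattern of "where": [0, 1, 2, 3, 2]
Pattern of "mzzul": [0, 1, 1, 2, 3]
Patterns do not match
Same pattern = No


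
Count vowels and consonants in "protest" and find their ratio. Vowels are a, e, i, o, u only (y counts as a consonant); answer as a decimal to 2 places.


Word: "protest"
Vowels (a,e,i,o,u): 2
Consonants: 5
Ratio = 2/5
= 0.40


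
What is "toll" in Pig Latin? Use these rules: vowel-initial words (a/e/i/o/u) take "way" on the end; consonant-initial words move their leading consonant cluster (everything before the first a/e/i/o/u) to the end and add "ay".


Word: "toll"
Starts with consonant(s) → move to end, add 'ay'
Consonant cluster: "t"
Pig Latin = "olltay"


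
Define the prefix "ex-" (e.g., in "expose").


Prefix: ex-
Example: expose = ex- + pose
Meaning = out / former


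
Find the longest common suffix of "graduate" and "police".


Word 1: "graduate"
Word 2: "police"
Comparing from end:
  Pos -1: 'e' == 'e'
  Pos -2: 't' != 'c' (stop)
LCS = "e" (length 1)


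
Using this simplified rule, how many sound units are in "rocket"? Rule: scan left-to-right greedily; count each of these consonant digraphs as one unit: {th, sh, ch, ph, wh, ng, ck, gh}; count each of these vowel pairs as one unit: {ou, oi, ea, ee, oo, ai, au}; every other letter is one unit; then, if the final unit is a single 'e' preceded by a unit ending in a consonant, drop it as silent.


Word: "rocket" (6 letters)
Left-to-right scan:
  1. 'r' (letter)
  2. 'o' (letter)
  3. 'ck' (digraph)
  4. 'e' (letter)
  5. 't' (letter)
Units from scan: 5
Sound units = 5 units


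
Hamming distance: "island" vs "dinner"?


Comparing character by character (same length = 6):
  Pos 0: 'i' vs 'd' !=
  Pos 1: 's' vs 'i' !=
  Pos 2: 'l' vs 'n' !=
  Pos 3: 'a' vs 'n' !=
  Pos 4: 'n' vs 'e' !=
  Pos 5: 'd' vs 'r' !=
Hamming distance = 6


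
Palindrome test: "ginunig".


Word: "ginunig"
Reversed: "ginunig"
Forward == Backward? ginunig == ginunig
Palindrome = Yes


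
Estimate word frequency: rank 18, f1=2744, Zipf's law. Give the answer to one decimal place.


Zipf's law: f(r) = f(1) / r
f(1) = 2744
f(18) = 2744 / 18
= 152.4 occurrences


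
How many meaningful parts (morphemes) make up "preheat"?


Word: "preheat"
Morphemes: pre- / heat
Each morpheme carries meaning
= 2 morphemes


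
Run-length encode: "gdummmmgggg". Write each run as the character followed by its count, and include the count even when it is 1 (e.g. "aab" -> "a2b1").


String: "gdummmmgggg"
Scanning for consecutive runs:
  'g' x 1
  'd' x 1
  'u' x 1
  'm' x 4
  'g' x 4
RLE = "g1d1u1m4g4"


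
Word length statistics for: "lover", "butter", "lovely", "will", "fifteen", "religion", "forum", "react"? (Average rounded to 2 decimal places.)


Lengths: "lover"=5, "butter"=6, "lovely"=6, "will"=4, "fifteen"=7, "religion"=8, "forum"=5, "react"=5
Sum = 46, Count = 8
Average = 46/8 = 5.75
= avg=5.75, min=4, max=8


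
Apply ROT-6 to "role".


Word: "role"
Shift: 6
Each letter → (letter + shift) mod 26:
  'r' (17) + 6 = 23 → 'x'
  'o' (14) + 6 = 20 → 'u'
  'l' (11) + 6 = 17 → 'r'
  'e' (4) + 6 = 10 → 'k'
Result = "xurk"


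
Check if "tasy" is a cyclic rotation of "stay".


Word: "stay", Candidate: "tasy"
Method: check if candidate is substring of word+word
"staystay" contains "tasy"? No
Is rotation = No


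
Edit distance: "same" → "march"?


Word 1: "same" (length 4)
Word 2: "march" (length 5)
One optimal edit sequence (insert/delete/substitute each cost 1):
  1. substitute 's' -> 'm'  (+1)
  2. keep 'a'
  3. insert 'r'  (+1)
  4. substitute 'm' -> 'c'  (+1)
  5. substitute 'e' -> 'h'  (+1)
Total edit operations: 4
Edit distance = 4


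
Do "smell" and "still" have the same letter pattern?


Pattern of "smell": [0, 1, 2, 3, 3]
Pattern of "still": [0, 1, 2, 3, 3]
Patterns match
Same pattern = Yes


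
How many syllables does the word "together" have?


Word: "together"
Syllable breakdown: to | geth | er
Counting: 3 parts
= 3 syllables


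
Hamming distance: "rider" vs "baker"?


Comparing character by character (same length = 5):
  Pos 0: 'r' vs 'b' !=
  Pos 1: 'i' vs 'a' !=
  Pos 2: 'd' vs 'k' !=
  Pos 3: 'e' vs 'e' =
  Pos 4: 'r' vs 'r' =
Hamming distance = 3


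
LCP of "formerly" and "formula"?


Word 1: "formerly"
Word 2: "formula"
Comparing from start:
  Pos 0: 'f' == 'f'
  Pos 1: 'o' == 'o'
  Pos 2: 'r' == 'r'
  Pos 3: 'm' == 'm'
  Pos 4: 'e' != 'u' (stop)
LCP = "form" (length 4)


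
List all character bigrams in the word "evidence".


Word: "evidence" (length 8)
Number of bigrams = 8 - 2 + 1 = 7
  Position 0: "ev"
  Position 1: "vi"
  Position 2: "id"
  Position 3: "de"
  Position 4: "en"
  Position 5: "nc"
  Position 6: "ce"
Bigrams = "ev", "vi", "id", "de", "en", "nc", "ce"


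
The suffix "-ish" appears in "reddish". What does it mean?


Suffix: -ish
As in: reddish -> red + -ish, with a spelling change
Meaning = somewhat / having the qualities of


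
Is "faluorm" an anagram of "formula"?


Word 1: "formula" → sorted: aflmoru
Word 2: "faluorm" → sorted: aflmoru
Same letters? aflmoru == aflmoru
Anagram = Yes


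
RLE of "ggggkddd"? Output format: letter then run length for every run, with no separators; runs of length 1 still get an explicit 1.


String: "ggggkddd"
Scanning for consecutive runs:
  'g' x 4
  'k' x 1
  'd' x 3
RLE = "g4k1d3"


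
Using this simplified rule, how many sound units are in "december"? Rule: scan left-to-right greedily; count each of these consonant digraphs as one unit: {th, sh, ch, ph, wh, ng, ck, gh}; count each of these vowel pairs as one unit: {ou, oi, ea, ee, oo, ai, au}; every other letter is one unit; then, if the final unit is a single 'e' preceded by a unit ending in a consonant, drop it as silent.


Word: "december" (8 letters)
Left-to-right scan:
  1. 'd' (letter)
  2. 'e' (letter)
  3. 'c' (letter)
  4. 'e' (letter)
  5. 'm' (letter)
  6. 'b' (letter)
  7. 'e' (letter)
  8. 'r' (letter)
Units from scan: 8
Sound units = 8 units


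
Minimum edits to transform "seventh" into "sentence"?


Word 1: "seventh" (length 7)
Word 2: "sentence" (length 8)
One optimal edit sequence (insert/delete/substitute each cost 1):
  1. keep 's'
  2. keep 'e'
  3. insert 'n'  (+1)
  4. substitute 'v' -> 't'  (+1)
  5. keep 'e'
  6. keep 'n'
  7. substitute 't' -> 'c'  (+1)
  8. substitute 'h' -> 'e'  (+1)
Total edit operations: 4
Edit distance = 4


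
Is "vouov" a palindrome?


Word: "vouov"
Reversed: "vouov"
Forward == Backward? vouov == vouov
Palindrome = Yes


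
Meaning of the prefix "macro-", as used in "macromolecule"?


Prefix: macro-
As in: macromolecule -> macro- + molecule
Meaning = large


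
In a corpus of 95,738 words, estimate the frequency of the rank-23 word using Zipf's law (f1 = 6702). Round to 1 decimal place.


Zipf's law: f(r) = f(1) / r
f(1) = 6702
f(23) = 6702 / 23
= 291.4 occurrences


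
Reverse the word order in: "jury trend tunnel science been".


Original: "jury trend tunnel science been"
Words (1..n): jury | trend | tunnel | science | been
Reversed (n..1): been | science | tunnel | trend | jury
Result = "been science tunnel trend jury"


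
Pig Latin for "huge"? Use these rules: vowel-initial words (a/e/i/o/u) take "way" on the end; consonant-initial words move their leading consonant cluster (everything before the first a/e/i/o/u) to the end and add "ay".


Word: "huge"
Starts with consonant(s) → move to end, add 'ay'
Consonant cluster: "h"
Pig Latin = "ugehay"


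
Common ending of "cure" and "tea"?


Word 1: "cure"
Word 2: "tea"
Comparing from end:
  Pos -1: 'e' != 'a' (stop)
LCS = "" (length 0)


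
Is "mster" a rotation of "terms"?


Word: "terms", Candidate: "mster"
Method: check if candidate is substring of word+word
"termsterms" contains "mster"? Yes
Is rotation = Yes


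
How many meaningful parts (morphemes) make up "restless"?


Word: "restless"
Morphemes: rest | -less
Each morpheme carries meaning
= 2 morphemes


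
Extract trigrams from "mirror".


Word: "mirror" (length 6)
Number of trigrams = 6 - 3 + 1 = 4
  Position 0: "mir"
  Position 1: "irr"
  Position 2: "rro"
  Position 3: "ror"
Trigrams = "mir", "irr", "rro", "ror"


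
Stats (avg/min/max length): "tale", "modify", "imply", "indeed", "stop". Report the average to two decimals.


Lengths: "tale"=4, "modify"=6, "imply"=5, "indeed"=6, "stop"=4
Sum = 25, Count = 5
Average = 25/5 = 5.00
= avg=5.00, min=4, max=6


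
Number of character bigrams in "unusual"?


Word: "unusual" (length 7)
Number of 2-grams = length - 2 + 1 = 7 - 2 + 1
= 6


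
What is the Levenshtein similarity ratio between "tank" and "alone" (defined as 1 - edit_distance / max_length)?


Word 1: "tank" (length 4)
Word 2: "alone" (length 5)
One optimal edit sequence:
  1. insert 'a'  (+1)
  2. substitute 't' -> 'l'  (+1)
  3. substitute 'a' -> 'o'  (+1)
  4. keep 'n'
  5. substitute 'k' -> 'e'  (+1)
Edit distance = 4
Max length = max(4, 5) = 5
Similarity = 1 - 4/5
= 0.2000


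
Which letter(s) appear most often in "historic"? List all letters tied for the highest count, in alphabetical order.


Word: "historic"
Letter counts:
  'c': 1
  'h': 1
  'i': 2
  'o': 1
  'r': 1
  's': 1
  't': 1
Maximum count = 2
Most frequent = 'i' (2 times each)


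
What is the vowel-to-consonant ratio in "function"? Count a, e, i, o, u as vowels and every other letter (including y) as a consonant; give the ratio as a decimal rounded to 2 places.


Word: "function"
Vowels (a,e,i,o,u): 3
Consonants: 5
Ratio = 3/5
= 0.60


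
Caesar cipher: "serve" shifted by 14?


Word: "serve"
Shift: 14
Each letter → (letter + shift) mod 26:
  's' (18) + 14 = 6 → 'g'
  'e' (4) + 14 = 18 → 's'
  'r' (17) + 14 = 5 → 'f'
  'v' (21) + 14 = 9 → 'j'
  'e' (4) + 14 = 18 → 's'
Result = "gsfjs"


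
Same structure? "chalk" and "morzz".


Pattern of "chalk": [0, 1, 2, 3, 4]
Pattern of "morzz": [0, 1, 2, 3, 3]
Patterns do not match
Same pattern = No


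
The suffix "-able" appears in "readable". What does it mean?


Suffix: -able
As in: readable -> read + -able
Meaning = capable of


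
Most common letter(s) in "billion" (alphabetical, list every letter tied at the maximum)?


Word: "billion"
Letter counts:
  'b': 1
  'i': 2
  'l': 2
  'n': 1
  'o': 1
Maximum count = 2
Most frequent = 'i', 'l' (2 times each)


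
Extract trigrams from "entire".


Word: "entire" (length 6)
Number of trigrams = 6 - 3 + 1 = 4
  Position 0: "ent"
  Position 1: "nti"
  Position 2: "tir"
  Position 3: "ire"
Trigrams = "ent", "nti", "tir", "ire"


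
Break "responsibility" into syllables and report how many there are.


Word: "responsibility"
Syllable breakdown: re · spon · si · bil · i · ty
Counting: 6 parts
= 6 syllables


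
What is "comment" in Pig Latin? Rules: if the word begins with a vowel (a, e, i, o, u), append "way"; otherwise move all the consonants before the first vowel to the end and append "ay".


Word: "comment"
Starts with consonant(s) → move to end, add 'ay'
Consonant cluster: "c"
Pig Latin = "ommentcay"


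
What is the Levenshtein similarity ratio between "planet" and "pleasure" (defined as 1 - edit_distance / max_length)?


Word 1: "planet" (length 6)
Word 2: "pleasure" (length 8)
One optimal edit sequence:
  1. keep 'p'
  2. keep 'l'
  3. insert 'e'  (+1)
  4. keep 'a'
  5. insert 's'  (+1)
  6. substitute 'n' -> 'u'  (+1)
  7. substitute 'e' -> 'r'  (+1)
  8. substitute 't' -> 'e'  (+1)
Edit distance = 5
Max length = max(6, 8) = 8
Similarity = 1 - 5/8
= 0.3750


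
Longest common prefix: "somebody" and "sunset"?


Word 1: "somebody"
Word 2: "sunset"
Comparing from start:
  Pos 0: 's' == 's'
  Pos 1: 'o' != 'u' (stop)
LCP = "s" (length 1)


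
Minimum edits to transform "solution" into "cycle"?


Word 1: "solution" (length 8)
Word 2: "cycle" (length 5)
One optimal edit sequence (insert/delete/substitute each cost 1):
  1. delete 's'  (+1)
  2. delete 'o'  (+1)
  3. delete 'l'  (+1)
  4. substitute 'u' -> 'c'  (+1)
  5. substitute 't' -> 'y'  (+1)
  6. substitute 'i' -> 'c'  (+1)
  7. substitute 'o' -> 'l'  (+1)
  8. substitute 'n' -> 'e'  (+1)
Total edit operations: 8
Edit distance = 8


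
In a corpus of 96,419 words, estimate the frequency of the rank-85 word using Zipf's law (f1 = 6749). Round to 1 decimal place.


Zipf's law: f(r) = f(1) / r
f(1) = 6749
f(85) = 6749 / 85
= 79.4 occurrences


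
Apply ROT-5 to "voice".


Word: "voice"
Shift: 5
Each letter → (letter + shift) mod 26:
  'v' (21) + 5 = 0 → 'a'
  'o' (14) + 5 = 19 → 't'
  'i' (8) + 5 = 13 → 'n'
  'c' (2) + 5 = 7 → 'h'
  'e' (4) + 5 = 9 → 'j'
Result = "atnhj"


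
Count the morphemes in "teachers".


Word: "teachers"
Morphemes: teach / -er / -s
Each morpheme carries meaning
= 3 morphemes


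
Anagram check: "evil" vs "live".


Word 1: "evil" → sorted: eilv
Word 2: "live" → sorted: eilv
Same letters? eilv == eilv
Anagram = Yes


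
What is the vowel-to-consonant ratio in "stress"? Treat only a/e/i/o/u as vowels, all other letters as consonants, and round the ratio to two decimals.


Word: "stress"
Vowels (a,e,i,o,u): 1
Consonants: 5
Ratio = 1/5
= 0.20


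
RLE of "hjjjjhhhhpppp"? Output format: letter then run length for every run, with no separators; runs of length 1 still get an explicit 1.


String: "hjjjjhhhhpppp"
Scanning for consecutive runs:
  'h' x 1
  'j' x 4
  'h' x 4
  'p' x 4
RLE = "h1j4h4p4"


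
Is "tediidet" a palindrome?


Word: "tediidet"
Reversed: "tediidet"
Forward == Backward? tediidet == tediidet
Palindrome = Yes


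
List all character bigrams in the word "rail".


Word: "rail" (length 4)
Number of bigrams = 4 - 2 + 1 = 3
  Position 0: "ra"
  Position 1: "ai"
  Position 2: "il"
Bigrams = "ra", "ai", "il"


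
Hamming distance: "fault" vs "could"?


Comparing character by character (same length = 5):
  Pos 0: 'f' vs 'c' !=
  Pos 1: 'a' vs 'o' !=
  Pos 2: 'u' vs 'u' =
  Pos 3: 'l' vs 'l' =
  Pos 4: 't' vs 'd' !=
Hamming distance = 3


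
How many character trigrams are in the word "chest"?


Word: "chest" (length 5)
Number of 3-grams = length - 3 + 1 = 5 - 3 + 1
= 3


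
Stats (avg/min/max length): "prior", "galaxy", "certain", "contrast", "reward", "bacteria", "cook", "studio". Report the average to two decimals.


Lengths: "prior"=5, "galaxy"=6, "certain"=7, "contrast"=8, "reward"=6, "bacteria"=8, "cook"=4, "studio"=6
Sum = 50, Count = 8
Average = 50/8 = 6.25
= avg=6.25, min=4, max=8


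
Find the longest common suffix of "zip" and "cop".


Word 1: "zip"
Word 2: "cop"
Comparing from end:
  Pos -1: 'p' == 'p'
  Pos -2: 'i' != 'o' (stop)
LCS = "p" (length 1)


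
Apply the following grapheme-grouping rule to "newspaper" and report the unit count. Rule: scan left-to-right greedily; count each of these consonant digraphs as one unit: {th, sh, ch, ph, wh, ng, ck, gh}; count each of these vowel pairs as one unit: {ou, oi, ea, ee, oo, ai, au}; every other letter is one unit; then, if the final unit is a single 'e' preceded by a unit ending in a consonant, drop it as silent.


Word: "newspaper" (9 letters)
Left-to-right scan:
  1. 'n' (letter)
  2. 'e' (letter)
  3. 'w' (letter)
  4. 's' (letter)
  5. 'p' (letter)
  6. 'a' (letter)
  7. 'p' (letter)
  8. 'e' (letter)
  9. 'r' (letter)
Units from scan: 9
Sound units = 9 units


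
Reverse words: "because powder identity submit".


Original: "because powder identity submit"
Words (1..n): because | powder | identity | submit
Reversed (n..1): submit | identity | powder | because
Result = "submit identity powder because"


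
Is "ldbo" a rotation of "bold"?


Word: "bold", Candidate: "ldbo"
Method: check if candidate is substring of word+word
"boldbold" contains "ldbo"? Yes
Is rotation = Yes


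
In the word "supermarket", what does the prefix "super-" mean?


Prefix: super-
Example: supermarket = super- + market
Meaning = above / beyond


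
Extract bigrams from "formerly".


Word: "formerly" (length 8)
Number of bigrams = 8 - 2 + 1 = 7
  Position 0: "fo"
  Position 1: "or"
  Position 2: "rm"
  Position 3: "me"
  Position 4: "er"
  Position 5: "rl"
  Position 6: "ly"
Bigrams = "fo", "or", "rm", "me", "er", "rl", "ly"


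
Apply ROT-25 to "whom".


Word: "whom"
Shift: 25
Each letter → (letter + shift) mod 26:
  'w' (22) + 25 = 21 → 'v'
  'h' (7) + 25 = 6 → 'g'
  'o' (14) + 25 = 13 → 'n'
  'm' (12) + 25 = 11 → 'l'
Result = "vgnl"


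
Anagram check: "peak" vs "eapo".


Word 1: "peak" → sorted: aekp
Word 2: "eapo" → sorted: aeop
Same letters? aekp != aeop
Anagram = No


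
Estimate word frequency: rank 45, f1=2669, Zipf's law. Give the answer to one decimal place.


Zipf's law: f(r) = f(1) / r
f(1) = 2669
f(45) = 2669 / 45
= 59.3 occurrences


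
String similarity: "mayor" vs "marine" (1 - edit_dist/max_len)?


Word 1: "mayor" (length 5)
Word 2: "marine" (length 6)
One optimal edit sequence:
  1. keep 'm'
  2. keep 'a'
  3. insert 'r'  (+1)
  4. substitute 'y' -> 'i'  (+1)
  5. substitute 'o' -> 'n'  (+1)
  6. substitute 'r' -> 'e'  (+1)
Edit distance = 4
Max length = max(5, 6) = 6
Similarity = 1 - 4/6
= 0.3333


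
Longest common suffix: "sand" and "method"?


Word 1: "sand"
Word 2: "method"
Comparing from end:
  Pos -1: 'd' == 'd'
  Pos -2: 'n' != 'o' (stop)
LCS = "d" (length 1)


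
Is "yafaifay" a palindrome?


Word: "yafaifay"
Reversed: "yafiafay"
Forward == Backward? yafaifay != yafiafay
Palindrome = No


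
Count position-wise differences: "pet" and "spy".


Comparing character by character (same length = 3):
  Pos 0: 'p' vs 's' !=
  Pos 1: 'e' vs 'p' !=
  Pos 2: 't' vs 'y' !=
Hamming distance = 3


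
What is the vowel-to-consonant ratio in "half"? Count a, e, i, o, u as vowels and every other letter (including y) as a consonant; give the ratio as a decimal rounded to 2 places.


Word: "half"
Vowels (a,e,i,o,u): 1
Consonants: 3
Ratio = 1/3
= 0.33


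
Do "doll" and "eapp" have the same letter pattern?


Pattern of "doll": [0, 1, 2, 2]
Pattern of "eapp": [0, 1, 2, 2]
Patterns match
Same pattern = Yes


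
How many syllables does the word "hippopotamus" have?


Word: "hippopotamus"
Syllable breakdown: hip / po / pot / a / mus
Counting: 5 parts
= 5 syllables


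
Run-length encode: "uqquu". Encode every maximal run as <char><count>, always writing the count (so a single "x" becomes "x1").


String: "uqquu"
Scanning for consecutive runs:
  'u' x 1
  'q' x 2
  'u' x 2
RLE = "u1q2u2"


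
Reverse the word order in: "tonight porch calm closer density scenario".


Original: "tonight porch calm closer density scenario"
Words (1..n): tonight | porch | calm | closer | density | scenario
Reversed (n..1): scenario | density | closer | calm | porch | tonight
Result = "scenario density closer calm porch tonight"


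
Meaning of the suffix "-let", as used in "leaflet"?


Suffix: -let
As in: leaflet -> leaf + -let
Meaning = small


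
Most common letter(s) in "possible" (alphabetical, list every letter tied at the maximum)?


Word: "possible"
Letter counts:
  'b': 1
  'e': 1
  'i': 1
  'l': 1
  'o': 1
  'p': 1
  's': 2
Maximum count = 2
Most frequent = 's' (2 times each)


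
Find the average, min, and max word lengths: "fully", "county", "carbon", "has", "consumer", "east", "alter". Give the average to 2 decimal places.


Lengths: "fully"=5, "county"=6, "carbon"=6, "has"=3, "consumer"=8, "east"=4, "alter"=5
Sum = 37, Count = 7
Average = 37/7 = 5.29
= avg=5.29, min=3, max=8


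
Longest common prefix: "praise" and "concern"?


Word 1: "praise"
Word 2: "concern"
Comparing from start:
  Pos 0: 'p' != 'c' (stop)
LCP = "" (length 0)


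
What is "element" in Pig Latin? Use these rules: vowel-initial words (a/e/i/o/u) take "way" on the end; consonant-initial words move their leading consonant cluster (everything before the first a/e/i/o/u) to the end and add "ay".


Word: "element"
Starts with vowel → add 'way'
Pig Latin = "elementway"


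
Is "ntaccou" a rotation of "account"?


Word: "account", Candidate: "ntaccou"
Method: check if candidate is substring of word+word
"accountaccount" contains "ntaccou"? Yes
Is rotation = Yes


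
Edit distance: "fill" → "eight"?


Word 1: "fill" (length 4)
Word 2: "eight" (length 5)
One optimal edit sequence (insert/delete/substitute each cost 1):
  1. substitute 'f' -> 'e'  (+1)
  2. keep 'i'
  3. insert 'g'  (+1)
  4. substitute 'l' -> 'h'  (+1)
  5. substitute 'l' -> 't'  (+1)
Total edit operations: 4
Edit distance = 4


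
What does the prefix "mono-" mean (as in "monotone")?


Prefix: mono-
Example: monotone = mono- + tone
Meaning = one


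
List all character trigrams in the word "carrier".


Word: "carrier" (length 7)
Number of trigrams = 7 - 3 + 1 = 5
  Position 0: "car"
  Position 1: "arr"
  Position 2: "rri"
  Position 3: "rie"
  Position 4: "ier"
Trigrams = "car", "arr", "rri", "rie", "ier"


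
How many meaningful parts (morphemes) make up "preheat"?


Word: "preheat"
Morphemes: pre- + heat
Each morpheme carries meaning
= 2 morphemes


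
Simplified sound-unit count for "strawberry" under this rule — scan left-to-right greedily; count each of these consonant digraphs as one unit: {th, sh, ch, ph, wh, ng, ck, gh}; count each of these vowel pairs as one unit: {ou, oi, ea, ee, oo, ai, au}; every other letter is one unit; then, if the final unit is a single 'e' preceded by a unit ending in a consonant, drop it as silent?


Word: "strawberry" (10 letters)
Left-to-right scan:
  (1) 's' (letter)
  (2) 't' (letter)
  (3) 'r' (letter)
  (4) 'a' (letter)
  (5) 'w' (letter)
  (6) 'b' (letter)
  (7) 'e' (letter)
  (8) 'r' (letter)
  (9) 'r' (letter)
  (10) 'y' (letter)
Units from scan: 10
Sound units = 10 units


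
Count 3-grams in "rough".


Word: "rough" (length 5)
Number of 3-grams = length - 3 + 1 = 5 - 3 + 1
= 3


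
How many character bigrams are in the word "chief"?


Word: "chief" (length 5)
Number of 2-grams = length - 2 + 1 = 5 - 2 + 1
= 4


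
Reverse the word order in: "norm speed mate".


Original: "norm speed mate"
Words (1..n): norm | speed | mate
Reversed (n..1): mate | speed | norm
Result = "mate speed norm"


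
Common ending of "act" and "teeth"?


Word 1: "act"
Word 2: "teeth"
Comparing from end:
  Pos -1: 't' != 'h' (stop)
LCS = "" (length 0)


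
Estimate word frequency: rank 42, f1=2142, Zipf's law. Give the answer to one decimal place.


Zipf's law: f(r) = f(1) / r
f(1) = 2142
f(42) = 2142 / 42
= 51.0 occurrences


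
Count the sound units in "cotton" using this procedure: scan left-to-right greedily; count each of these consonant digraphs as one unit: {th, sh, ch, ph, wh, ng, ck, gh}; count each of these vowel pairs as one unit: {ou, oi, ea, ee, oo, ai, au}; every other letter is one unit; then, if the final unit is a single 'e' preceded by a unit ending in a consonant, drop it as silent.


Word: "cotton" (6 letters)
Left-to-right scan:
  1. 'c' (letter)
  2. 'o' (letter)
  3. 't' (letter)
  4. 't' (letter)
  5. 'o' (letter)
  6. 'n' (letter)
Units from scan: 6
Sound units = 6 units


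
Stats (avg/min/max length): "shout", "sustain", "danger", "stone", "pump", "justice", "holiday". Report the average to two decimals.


Lengths: "shout"=5, "sustain"=7, "danger"=6, "stone"=5, "pump"=4, "justice"=7, "holiday"=7
Sum = 41, Count = 7
Average = 41/7 = 5.86
= avg=5.86, min=4, max=7


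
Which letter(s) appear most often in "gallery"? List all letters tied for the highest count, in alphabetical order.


Word: "gallery"
Letter counts:
  'a': 1
  'e': 1
  'g': 1
  'l': 2
  'r': 1
  'y': 1
Maximum count = 2
Most frequent = 'l' (2 times each)


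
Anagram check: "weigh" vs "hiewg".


Word 1: "weigh" → sorted: eghiw
Word 2: "hiewg" → sorted: eghiw
Same letters? eghiw == eghiw
Anagram = Yes


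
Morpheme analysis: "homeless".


Word: "homeless"
Morphemes: home + -less
Each morpheme carries meaning
= 2 morphemes


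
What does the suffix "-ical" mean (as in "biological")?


Suffix: -ical
As in: biological -> biology + -ical, with a spelling change
Meaning = relating to


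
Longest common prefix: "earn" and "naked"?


Word 1: "earn"
Word 2: "naked"
Comparing from start:
  Pos 0: 'e' != 'n' (stop)
LCP = "" (length 0)


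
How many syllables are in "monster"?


Word: "monster"
Syllable breakdown: mon-ster
Counting: 2 parts
= 2 syllables


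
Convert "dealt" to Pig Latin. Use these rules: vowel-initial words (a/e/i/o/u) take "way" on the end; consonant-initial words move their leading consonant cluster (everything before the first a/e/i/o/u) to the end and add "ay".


Word: "dealt"
Starts with consonant(s) → move to end, add 'ay'
Consonant cluster: "d"
Pig Latin = "ealtday"


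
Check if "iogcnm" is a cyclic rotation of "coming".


Word: "coming", Candidate: "iogcnm"
Method: check if candidate is substring of word+word
"comingcoming" contains "iogcnm"? No
Is rotation = No


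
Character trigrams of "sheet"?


Word: "sheet" (length 5)
Number of trigrams = 5 - 3 + 1 = 3
  Position 0: "she"
  Position 1: "hee"
  Position 2: "eet"
Trigrams = "she", "hee", "eet"


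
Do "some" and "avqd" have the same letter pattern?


Pattern of "some": [0, 1, 2, 3]
Pattern of "avqd": [0, 1, 2, 3]
Patterns match
Same pattern = Yes


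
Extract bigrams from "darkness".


Word: "darkness" (length 8)
Number of bigrams = 8 - 2 + 1 = 7
  Position 0: "da"
  Position 1: "ar"
  Position 2: "rk"
  Position 3: "kn"
  Position 4: "ne"
  Position 5: "es"
  Position 6: "ss"
Bigrams = "da", "ar", "rk", "kn", "ne", "es", "ss"


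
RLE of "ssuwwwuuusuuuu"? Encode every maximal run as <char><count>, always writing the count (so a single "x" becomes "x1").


String: "ssuwwwuuusuuuu"
Scanning for consecutive runs:
  's' x 2
  'u' x 1
  'w' x 3
  'u' x 3
  's' x 1
  'u' x 4
RLE = "s2u1w3u3s1u4"


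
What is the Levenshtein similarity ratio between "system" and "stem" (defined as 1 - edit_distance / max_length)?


Word 1: "system" (length 6)
Word 2: "stem" (length 4)
One optimal edit sequence:
  1. delete 's'  (+1)
  2. delete 'y'  (+1)
  3. keep 's'
  4. keep 't'
  5. keep 'e'
  6. keep 'm'
Edit distance = 2
Max length = max(6, 4) = 6
Similarity = 1 - 2/6
= 0.6667


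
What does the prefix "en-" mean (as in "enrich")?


Prefix: en-
Example: enrich (en- + rich)
Meaning = cause to / put into


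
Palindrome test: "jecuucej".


Word: "jecuucej"
Reversed: "jecuucej"
Forward == Backward? jecuucej == jecuucej
Palindrome = Yes


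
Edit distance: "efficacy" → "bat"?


Word 1: "efficacy" (length 8)
Word 2: "bat" (length 3)
One optimal edit sequence (insert/delete/substitute each cost 1):
  1. delete 'e'  (+1)
  2. delete 'f'  (+1)
  3. delete 'f'  (+1)
  4. delete 'i'  (+1)
  5. substitute 'c' -> 'b'  (+1)
  6. keep 'a'
  7. delete 'c'  (+1)
  8. substitute 'y' -> 't'  (+1)
Total edit operations: 7
Edit distance = 7


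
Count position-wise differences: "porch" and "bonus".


Comparing character by character (same length = 5):
  Pos 0: 'p' vs 'b' !=
  Pos 1: 'o' vs 'o' =
  Pos 2: 'r' vs 'n' !=
  Pos 3: 'c' vs 'u' !=
  Pos 4: 'h' vs 's' !=
Hamming distance = 4


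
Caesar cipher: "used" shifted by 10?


Word: "used"
Shift: 10
Each letter → (letter + shift) mod 26:
  'u' (20) + 10 = 4 → 'e'
  's' (18) + 10 = 2 → 'c'
  'e' (4) + 10 = 14 → 'o'
  'd' (3) + 10 = 13 → 'n'
Result = "econ"


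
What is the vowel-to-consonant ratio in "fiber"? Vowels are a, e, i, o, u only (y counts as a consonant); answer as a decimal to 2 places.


Word: "fiber"
Vowels (a,e,i,o,u): 2
Consonants: 3
Ratio = 2/3
= 0.67


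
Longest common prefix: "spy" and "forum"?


Word 1: "spy"
Word 2: "forum"
Comparing from start:
  Pos 0: 's' != 'f' (stop)
LCP = "" (length 0)


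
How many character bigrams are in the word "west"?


Word: "west" (length 4)
Number of 2-grams = length - 2 + 1 = 4 - 2 + 1
= 3
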